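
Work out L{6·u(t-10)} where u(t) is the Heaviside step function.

L{u(t-a)} = e^(-as)/s. Here a=10, so L{u(t-10)} = e^(-10s)/s, and L{6·u(t-10)} = 6·e^(-10s)/s

Final answer: 6·e^(-10s)/s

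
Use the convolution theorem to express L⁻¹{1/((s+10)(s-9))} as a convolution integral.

1/((s+10)(s-9)) = (1/(s+10))·(1/(s-9)) = L{e^(-10t)}·L{e^(9t)}. So f(t) = e^(-10t)*e^(9t) = ∫₀ᵗ e^(-10τ)·e^(9(t-τ)) dτ

Final answer: ∫₀ᵗ e^(-10τ)·e^(9(t-τ)) dτ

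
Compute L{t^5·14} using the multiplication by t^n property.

L{14} = 14/s. d^1/ds^1[1/s] = -1/s². d^2/ds^2[1/s] = 2/s^3. d^3/ds^3[1/s] = -6/s^4. d^4/ds^4[1/s] = 24/s^5. d^5/ds^5[1/s] = -120/s^6. So L{t^5} = (-1)^{5}·-120/s^6 = 120/s^6. Then L{t^5·14} = 14·120/s^6 = 1680/s^6

Final answer: 1680/s^6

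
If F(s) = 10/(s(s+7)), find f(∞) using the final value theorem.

f(∞) = lim_{s→0} s·10/(s(s+7)) = lim_{s→0} 10/(s+7) = 10/7 = 10/7

Final answer: 10/7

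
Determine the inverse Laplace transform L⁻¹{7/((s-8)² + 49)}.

Using frequency shift, L⁻¹{7/((s-8)² + 49)} = e^(8t)·sin(7t)

Final answer: e^(8t)·sin(7t)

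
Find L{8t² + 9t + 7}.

L{8t² + 9t + 7} = 8·2/s³ + 9/s² + 7/s = 16/s³ + 9/s² + 7/s

Final answer: 16/s³ + 9/s² + 7/s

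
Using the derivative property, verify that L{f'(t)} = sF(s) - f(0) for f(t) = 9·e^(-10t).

f'(t) = -90e^(-10t). Direct: L{f'(t)} = -90/(s+10). Property: s·9/(s+10) - 9 = (9s - 9(s+10))/(s+10) = -90/(s+10). ✓

Final answer: -90/(s+10)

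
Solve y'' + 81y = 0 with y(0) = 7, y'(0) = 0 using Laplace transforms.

L{y''} + 81L{y} = 0. s²Y - 7s - 0 + 81Y = 0. Y(s² + 81) = 7s. Y = (7s)/(s² + 81). Inverting: y(t) = 7cos(9t)

Final answer: y(t) = 7cos(9t)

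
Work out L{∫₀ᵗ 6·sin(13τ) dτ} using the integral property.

L{∫₀ᵗ f(τ)dτ} = F(s)/s with F(s) = 78/(s² + 169), so the result is (78/(s² + 169))/s = 78/(s(s² + 169))

Final answer: 78/(s(s² + 169))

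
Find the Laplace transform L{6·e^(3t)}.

L{e^(at)} = 1/(s-a), so L{e^(3t)} = 1/(s-3). Then L{6·e^(3t)} = 6/(s-3)

Final answer: 6/(s-3)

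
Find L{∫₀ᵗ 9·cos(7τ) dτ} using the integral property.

L{∫₀ᵗ f(τ)dτ} = F(s)/s with F(s) = 9s/(s² + 49), so the result is (9s/(s² + 49))/s = 9/(s² + 49)

Final answer: 9/(s² + 49)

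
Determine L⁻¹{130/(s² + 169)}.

This is the form c·a/(s² + a²) with a = 13, c = 10. L⁻¹ = 10·sin(13t)

Final answer: 10·sin(13t)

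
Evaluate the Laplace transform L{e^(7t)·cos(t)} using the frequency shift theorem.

Frequency shift: L{e^(at)f(t)} = F(s-a). L{e^(7t)·cos(t)} = (s-7)/((s-7)² + 1)

Final answer: (s-7)/((s-7)² + 1)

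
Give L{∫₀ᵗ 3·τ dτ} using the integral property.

L{∫₀ᵗ f(τ)dτ} = F(s)/s with f(t) = 3t. F(s) = 3/s^2, so L{∫₀ᵗ 3·τ dτ} = (3/s^2)/s = 3/s^3. (Check: ∫₀ᵗ 3·τ dτ = 3t^2/2.)

Final answer: 3/s^3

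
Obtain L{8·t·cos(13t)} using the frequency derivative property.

L{cos(13t)} = s/(s² + 169). Derivative: d/ds[s/(s² + 169)] = [(s² + 169) - s·2s]/(s² + 169)² = (169 - s²)/(s² + 169)². So L{t·cos(13t)} = -F'(s) = (s² - 169)/(s² + 169)². Then L{8·t·cos(13t)} = 8·(s² - 169)/(s² + 169)²

Final answer: 8·(s² - 169)/(s² + 169)²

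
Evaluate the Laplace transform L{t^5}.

L{t^n} = n!/s^(n+1), so L{t^5} = 120/s^6

Final answer: 120/s^6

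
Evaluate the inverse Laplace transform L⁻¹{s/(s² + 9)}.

L⁻¹{s/(s² + 9)} = cos(3t)

Final answer: cos(3t)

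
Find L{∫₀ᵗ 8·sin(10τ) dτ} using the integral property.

L{∫₀ᵗ f(τ)dτ} = F(s)/s with F(s) = 80/(s² + 100), so the result is (80/(s² + 100))/s = 80/(s(s² + 100))

Final answer: 80/(s(s² + 100))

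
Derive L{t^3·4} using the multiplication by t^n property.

L{4} = 4/s. d^1/ds^1[1/s] = -1/s². d^2/ds^2[1/s] = 2/s^3. d^3/ds^3[1/s] = -6/s^4. So L{t^3} = (-1)^{3}·-6/s^4 = 6/s^4. Then L{t^3·4} = 4·6/s^4 = 24/s^4

Final answer: 24/s^4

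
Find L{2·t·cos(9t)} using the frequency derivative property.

L{cos(9t)} = s/(s² + 81). Derivative: d/ds[s/(s² + 81)] = [(s² + 81) - s·2s]/(s² + 81)² = (81 - s²)/(s² + 81)². So L{t·cos(9t)} = -F'(s) = (s² - 81)/(s² + 81)². Then L{2·t·cos(9t)} = 2·(s² - 81)/(s² + 81)²

Final answer: 2·(s² - 81)/(s² + 81)²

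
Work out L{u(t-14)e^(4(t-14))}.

u(t-a)f(t-a) with f(t)=e^(4t). L{e^(4t)} = 1/(s-4). By time shift: e^(-14s)/(s-4)

Final answer: e^(-14s)/(s-4)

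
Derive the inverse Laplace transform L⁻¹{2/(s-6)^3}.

L⁻¹{n!/(s-a)^(n+1)} = t^n·e^(at), so L⁻¹{2/(s-6)^3} = t^2·e^(6t)

Final answer: t^2·e^(6t)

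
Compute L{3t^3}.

L{t^n} = n!/s^(n+1). So L{3t^3} = 3·3!/s^4 = 18/s^4

Final answer: 18/s^4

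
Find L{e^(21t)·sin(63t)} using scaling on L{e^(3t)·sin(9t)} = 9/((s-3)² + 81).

Scaling with a=7: L{e^(21t)·sin(63t)} = (1/7) · 9/((s/7-3)² + 81). Simplifying: 63/((s-21)² + 3969)

Final answer: 63/((s-21)² + 3969)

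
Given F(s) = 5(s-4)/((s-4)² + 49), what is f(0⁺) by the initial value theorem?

f(0⁺) = lim_{s→∞} sF(s) = lim_{s→∞} 5s(s-4)/((s-4)² + 49) = 5

Final answer: 5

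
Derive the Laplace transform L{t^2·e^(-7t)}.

L{t^n·e^(at)} = n!/(s-a)^(n+1), so L{t^2·e^(-7t)} = 2/(s+7)^3

Final answer: 2/(s+7)^3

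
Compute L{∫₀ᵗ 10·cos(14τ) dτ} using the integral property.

L{∫₀ᵗ f(τ)dτ} = F(s)/s with F(s) = 10s/(s² + 196), so the result is (10s/(s² + 196))/s = 10/(s² + 196)

Final answer: 10/(s² + 196)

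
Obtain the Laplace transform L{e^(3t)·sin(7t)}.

L{e^(at)·sin(ωt)} = ω/((s-a)² + ω²), so L{e^(3t)·sin(7t)} = 7/((s-3)² + 49)

Final answer: 7/((s-3)² + 49)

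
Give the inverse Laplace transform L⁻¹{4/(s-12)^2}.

L⁻¹{n!/(s-a)^(n+1)} = t^n·e^(at) with n=1, a=12. So L⁻¹{1/(s-12)^2} = t·e^(12t), and L⁻¹{4/(s-12)^2} = (4/1)·t·e^(12t) = 4·t·e^(12t)

Final answer: 4·t·e^(12t)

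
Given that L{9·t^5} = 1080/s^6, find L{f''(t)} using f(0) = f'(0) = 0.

L{f''(t)} = s²F(s) - sf(0) - f'(0) = s²·1080/s^6 - 0 - 0 = 1080/s^4

Final answer: 1080/s^4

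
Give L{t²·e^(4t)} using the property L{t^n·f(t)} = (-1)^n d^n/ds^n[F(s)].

L{e^(4t)} = 1/(s-4). d/ds[1/(s-4)] = -1/(s-4)². d²/ds²[1/(s-4)] = 2/(s-4)³. So L{t²·e^(4t)} = (-1)² · 2/(s-4)³ = 2/(s-4)³

Final answer: 2/(s-4)³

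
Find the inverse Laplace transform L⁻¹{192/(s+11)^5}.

L⁻¹{n!/(s-a)^(n+1)} = t^n·e^(at) with n=4, a=-11. So L⁻¹{24/(s+11)^5} = t^4·e^(-11t), and L⁻¹{192/(s+11)^5} = (192/24)·t^4·e^(-11t) = 8·t^4·e^(-11t)

Final answer: 8·t^4·e^(-11t)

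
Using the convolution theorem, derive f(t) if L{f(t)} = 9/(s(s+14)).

9/(s(s+14)) = (9/s)·(1/(s+14)) = L{9}·L{e^(-14t)}. By convolution, f(t) = 9*e^(-14t) = ∫₀ᵗ 9·e^(-14τ) dτ = 9·(1 - e^(-14t))/14

Final answer: 9·(1 - e^(-14t))/14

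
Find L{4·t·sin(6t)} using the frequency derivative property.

L{sin(6t)} = 6/(s² + 36). By L{t·f(t)} = -F'(s): -d/ds[6/(s² + 36)] = -(6)·(-2s)/(s² + 36)² = 12s/(s² + 36)². Then L{4·t·sin(6t)} = 4·12s/(s² + 36)² = 48s/(s² + 36)²

Final answer: 48s/(s² + 36)²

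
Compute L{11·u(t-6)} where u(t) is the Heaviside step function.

L{u(t-a)} = e^(-as)/s. Here a=6, so L{u(t-6)} = e^(-6s)/s, and L{11·u(t-6)} = 11·e^(-6s)/s

Final answer: 11·e^(-6s)/s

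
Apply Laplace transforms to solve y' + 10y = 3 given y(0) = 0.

sY + 10Y = 3/s. Y = 3/(s(s+10)). Partial fractions: Y = 3/10/s - 3/10/(s+10)

Final answer: y(t) = 3/10(1 - e^(-10t))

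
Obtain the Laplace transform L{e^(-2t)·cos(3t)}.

L{e^(at)·cos(ωt)} = (s-a)/((s-a)² + ω²), so L{e^(-2t)·cos(3t)} = (s+2)/((s+2)² + 9)

Final answer: (s+2)/((s+2)² + 9)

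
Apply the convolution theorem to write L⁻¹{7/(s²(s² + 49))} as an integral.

7/(s²(s² + 49)) = (1/s²)·(7/(s² + 49)) = L{t}·L{sin(7t)}. So f(t) = t*(sin(7t)) = ∫₀ᵗ τ·sin(7(t-τ)) dτ

Final answer: ∫₀ᵗ τ·sin(7(t-τ)) dτ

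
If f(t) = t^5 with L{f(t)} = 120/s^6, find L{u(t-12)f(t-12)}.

Time shift theorem: L{u(t-a)f(t-a)} = e^(-as)F(s). Here a=12, F(s) = 120/s^6, so L{u(t-12)f(t-12)} = e^(-12s)·120/s^6

Final answer: e^(-12s)·120/s^6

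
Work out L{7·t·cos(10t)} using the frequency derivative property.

L{cos(10t)} = s/(s² + 100). Derivative: d/ds[s/(s² + 100)] = [(s² + 100) - s·2s]/(s² + 100)² = (100 - s²)/(s² + 100)². So L{t·cos(10t)} = -F'(s) = (s² - 100)/(s² + 100)². Then L{7·t·cos(10t)} = 7·(s² - 100)/(s² + 100)²

Final answer: 7·(s² - 100)/(s² + 100)²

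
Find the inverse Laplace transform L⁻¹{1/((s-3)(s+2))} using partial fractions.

Decompose: A/(s-3) + B/(s+2). A = 1/5, B = -1/5. f(t) = (e^(3t) - e^(-2t))/5

Final answer: (e^(3t) - e^(-2t))/5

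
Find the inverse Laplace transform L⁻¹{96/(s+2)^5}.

L⁻¹{n!/(s-a)^(n+1)} = t^n·e^(at) with n=4, a=-2. So L⁻¹{24/(s+2)^5} = t^4·e^(-2t), and L⁻¹{96/(s+2)^5} = (96/24)·t^4·e^(-2t) = 4·t^4·e^(-2t)

Final answer: 4·t^4·e^(-2t)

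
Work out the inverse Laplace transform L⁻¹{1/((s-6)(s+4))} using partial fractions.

Decompose: A/(s-6) + B/(s+4). A = 1/10, B = -1/10. f(t) = (e^(6t) - e^(-4t))/10

Final answer: (e^(6t) - e^(-4t))/10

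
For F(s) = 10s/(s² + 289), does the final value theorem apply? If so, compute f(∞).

The final value theorem requires all poles of sF(s) in the left half-plane. sF(s) = 10s²/(s² + 289) has poles at s = ±17i (imaginary axis). Theorem does NOT apply (oscillatory system).

Final answer: Not applicable (oscillatory)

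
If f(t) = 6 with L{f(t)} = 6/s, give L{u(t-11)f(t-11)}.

Time shift theorem: L{u(t-a)f(t-a)} = e^(-as)F(s). Here a=11, F(s) = 6/s, so L{u(t-11)f(t-11)} = e^(-11s)·6/s

Final answer: e^(-11s)·6/s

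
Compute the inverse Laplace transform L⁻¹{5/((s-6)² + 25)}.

Using frequency shift, L⁻¹{5/((s-6)² + 25)} = e^(6t)·sin(5t)

Final answer: e^(6t)·sin(5t)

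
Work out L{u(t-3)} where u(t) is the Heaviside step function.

L{u(t-a)} = e^(-as)/s. Here a=3, so L{u(t-3)} = e^(-3s)/s

Final answer: e^(-3s)/s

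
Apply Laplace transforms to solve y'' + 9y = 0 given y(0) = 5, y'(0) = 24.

L{y''} + 9L{y} = 0. s²Y - 5s - 24 + 9Y = 0. Y(s² + 9) = 5s + 24. Y = (5s + 24)/(s² + 9). Inverting: y(t) = 5cos(3t) + 8sin(3t)

Final answer: y(t) = 5cos(3t) + 8sin(3t)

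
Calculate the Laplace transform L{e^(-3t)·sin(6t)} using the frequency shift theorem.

Frequency shift: L{e^(at)f(t)} = F(s-a). L{e^(-3t)·sin(6t)} = 6/((s+3)² + 36)

Final answer: 6/((s+3)² + 36)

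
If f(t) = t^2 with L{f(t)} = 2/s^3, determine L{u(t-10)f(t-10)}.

Time shift theorem: L{u(t-a)f(t-a)} = e^(-as)F(s). Here a=10, F(s) = 2/s^3, so L{u(t-10)f(t-10)} = e^(-10s)·2/s^3

Final answer: e^(-10s)·2/s^3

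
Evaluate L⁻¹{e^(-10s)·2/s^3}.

L⁻¹{2/s^3} = t^2. By the time shift theorem, L⁻¹{e^(-as)F(s)} = u(t-a)f(t-a) with a=10, so L⁻¹{e^(-10s)·2/s^3} = u(t-10)·(t-10)^2

Final answer: u(t-10)·(t-10)^2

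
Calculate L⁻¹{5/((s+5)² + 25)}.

Form: b/((s-a)² + b²) → e^(at)sin(bt). With a=-5, b=5

Final answer: e^(-5t)·sin(5t)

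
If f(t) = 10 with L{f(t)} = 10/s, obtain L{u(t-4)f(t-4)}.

Time shift theorem: L{u(t-a)f(t-a)} = e^(-as)F(s). Here a=4, F(s) = 10/s, so L{u(t-4)f(t-4)} = e^(-4s)·10/s

Final answer: e^(-4s)·10/s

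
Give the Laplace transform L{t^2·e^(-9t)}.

L{t^n·e^(at)} = n!/(s-a)^(n+1), so L{t^2·e^(-9t)} = 2/(s+9)^3

Final answer: 2/(s+9)^3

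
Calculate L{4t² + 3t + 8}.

L{4t² + 3t + 8} = 4·2/s³ + 3/s² + 8/s = 8/s³ + 3/s² + 8/s

Final answer: 8/s³ + 3/s² + 8/s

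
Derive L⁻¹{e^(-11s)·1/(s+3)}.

L⁻¹{1/(s+3)} = e^(-3t). By the time shift theorem, L⁻¹{e^(-as)F(s)} = u(t-a)f(t-a) with a=11, so L⁻¹{e^(-11s)·1/(s+3)} = u(t-11)·e^(-3(t-11))

Final answer: u(t-11)·e^(-3(t-11))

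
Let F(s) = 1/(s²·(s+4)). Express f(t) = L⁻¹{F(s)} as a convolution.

1/(s²·(s+4)) = (1/s^2)·(1/(s+4)) = L{t}·L{e^(-4t)}. So f(t) = t*e^(-4t) = ∫₀ᵗ τ·e^(-4(t-τ)) dτ

Final answer: ∫₀ᵗ τ·e^(-4(t-τ)) dτ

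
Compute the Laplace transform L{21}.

L{21} = 21 · L{1} = 21/s

Final answer: 21/s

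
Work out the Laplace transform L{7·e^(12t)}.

L{e^(at)} = 1/(s-a), so L{e^(12t)} = 1/(s-12). Then L{7·e^(12t)} = 7/(s-12)

Final answer: 7/(s-12)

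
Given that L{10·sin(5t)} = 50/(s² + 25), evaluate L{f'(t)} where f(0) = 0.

L{f'(t)} = s·F(s) - f(0) = s·50/(s² + 25) - 0 = 50s/(s² + 25)

Final answer: 50s/(s² + 25)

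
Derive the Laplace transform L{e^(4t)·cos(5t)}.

L{e^(at)·cos(ωt)} = (s-a)/((s-a)² + ω²), so L{e^(4t)·cos(5t)} = (s-4)/((s-4)² + 25)

Final answer: (s-4)/((s-4)² + 25)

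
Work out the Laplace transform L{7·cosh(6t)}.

L{cosh(ωt)} = s/(s² - ω²), so L{cosh(6t)} = s/(s² - 36). Then L{7·cosh(6t)} = 7·s/(s² - 36) = 7s/(s² - 36)

Final answer: 7s/(s² - 36)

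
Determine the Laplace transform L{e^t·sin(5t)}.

L{e^(at)·sin(ωt)} = ω/((s-a)² + ω²), so L{e^t·sin(5t)} = 5/((s-1)² + 25)

Final answer: 5/((s-1)² + 25)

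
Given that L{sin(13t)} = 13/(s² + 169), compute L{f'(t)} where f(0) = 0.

L{f'(t)} = s·F(s) - f(0) = s·13/(s² + 169) - 0 = 13s/(s² + 169)

Final answer: 13s/(s² + 169)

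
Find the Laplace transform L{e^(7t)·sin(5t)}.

L{e^(at)·sin(ωt)} = ω/((s-a)² + ω²), so L{e^(7t)·sin(5t)} = 5/((s-7)² + 25)

Final answer: 5/((s-7)² + 25)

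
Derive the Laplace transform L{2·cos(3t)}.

L{cos(ωt)} = s/(s² + ω²), so L{cos(3t)} = s/(s² + 9). Then L{2·cos(3t)} = 2·s/(s² + 9) = 2s/(s² + 9)

Final answer: 2s/(s² + 9)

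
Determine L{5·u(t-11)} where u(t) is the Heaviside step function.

L{u(t-a)} = e^(-as)/s. Here a=11, so L{u(t-11)} = e^(-11s)/s, and L{5·u(t-11)} = 5·e^(-11s)/s

Final answer: 5·e^(-11s)/s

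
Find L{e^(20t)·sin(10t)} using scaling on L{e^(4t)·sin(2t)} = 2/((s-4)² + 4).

Scaling with a=5: L{e^(20t)·sin(10t)} = (1/5) · 2/((s/5-4)² + 4). Simplifying: 10/((s-20)² + 100)

Final answer: 10/((s-20)² + 100)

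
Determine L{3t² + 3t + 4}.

L{3t² + 3t + 4} = 3·2/s³ + 3/s² + 4/s = 6/s³ + 3/s² + 4/s

Final answer: 6/s³ + 3/s² + 4/s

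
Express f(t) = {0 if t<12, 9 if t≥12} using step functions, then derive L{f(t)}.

f(t) = 9·u(t-12). L{u(t-12)} = e^(-12s)/s, so L{f(t)} = 9·e^(-12s)/s

Final answer: 9·e^(-12s)/s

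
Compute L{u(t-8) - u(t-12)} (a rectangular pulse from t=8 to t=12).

L{u(t-a)} = e^(-as)/s. L{u(t-8) - u(t-12)} = (e^(-8s) - e^(-12s))/s

Final answer: (e^(-8s) - e^(-12s))/s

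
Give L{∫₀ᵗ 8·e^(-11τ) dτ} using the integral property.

L{∫₀ᵗ f(τ)dτ} = F(s)/s with F(s) = 8/(s+11), so L{∫₀ᵗ 8·e^(-11τ) dτ} = 8/(s(s+11))

Final answer: 8/(s(s+11))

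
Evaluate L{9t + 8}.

L{9t + 8} = 9·L{t} + 8·L{1} = 9/s² + 8/s

Final answer: 9/s² + 8/s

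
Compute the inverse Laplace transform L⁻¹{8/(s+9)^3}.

L⁻¹{n!/(s-a)^(n+1)} = t^n·e^(at) with n=2, a=-9. So L⁻¹{2/(s+9)^3} = t^2·e^(-9t), and L⁻¹{8/(s+9)^3} = (8/2)·t^2·e^(-9t) = 4·t^2·e^(-9t)

Final answer: 4·t^2·e^(-9t)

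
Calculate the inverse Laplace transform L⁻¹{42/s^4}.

L⁻¹{n!/s^(n+1)} = t^n with n=3. So L⁻¹{6/s^4} = t^3, and L⁻¹{42/s^4} = (42/6)·t^3 = 7·t^3

Final answer: 7·t^3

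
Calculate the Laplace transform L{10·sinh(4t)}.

L{sinh(ωt)} = ω/(s² - ω²), so L{sinh(4t)} = 4/(s² - 16). Then L{10·sinh(4t)} = 10·4/(s² - 16) = 40/(s² - 16)

Final answer: 40/(s² - 16)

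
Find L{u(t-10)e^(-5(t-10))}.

u(t-a)f(t-a) with f(t)=e^(-5t). L{e^(-5t)} = 1/(s+5). By time shift: e^(-10s)/(s+5)

Final answer: e^(-10s)/(s+5)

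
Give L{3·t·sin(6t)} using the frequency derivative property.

L{sin(6t)} = 6/(s² + 36). By L{t·f(t)} = -F'(s): -d/ds[6/(s² + 36)] = -(6)·(-2s)/(s² + 36)² = 12s/(s² + 36)². Then L{3·t·sin(6t)} = 3·12s/(s² + 36)² = 36s/(s² + 36)²

Final answer: 36s/(s² + 36)²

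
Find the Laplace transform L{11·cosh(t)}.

L{cosh(ωt)} = s/(s² - ω²), so L{cosh(t)} = s/(s² - 1). Then L{11·cosh(t)} = 11·s/(s² - 1) = 11s/(s² - 1)

Final answer: 11s/(s² - 1)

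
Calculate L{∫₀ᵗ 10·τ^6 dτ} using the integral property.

L{∫₀ᵗ f(τ)dτ} = F(s)/s with f(t) = 10t^6. F(s) = 7200/s^7, so L{∫₀ᵗ 10·τ^6 dτ} = (7200/s^7)/s = 7200/s^8. (Check: ∫₀ᵗ 10·τ^6 dτ = 10t^7/7.)

Final answer: 7200/s^8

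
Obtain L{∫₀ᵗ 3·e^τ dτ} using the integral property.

L{∫₀ᵗ f(τ)dτ} = F(s)/s with F(s) = 3/(s-1), so L{∫₀ᵗ 3·e^τ dτ} = 3/(s(s-1))

Final answer: 3/(s(s-1))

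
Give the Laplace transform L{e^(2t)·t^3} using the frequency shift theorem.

L{e^(at)·t^n} = n!/(s-a)^(n+1), so L{e^(2t)·t^3} = 6/(s-2)^4

Final answer: 6/(s-2)^4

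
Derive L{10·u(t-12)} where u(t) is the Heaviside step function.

L{u(t-a)} = e^(-as)/s. Here a=12, so L{u(t-12)} = e^(-12s)/s, and L{10·u(t-12)} = 10·e^(-12s)/s

Final answer: 10·e^(-12s)/s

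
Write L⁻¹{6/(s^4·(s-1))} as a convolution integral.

6/(s^4·(s-1)) = (6/s^4)·(1/(s-1)) = L{t^3}·L{e^t}. So f(t) = t^3*e^t = ∫₀ᵗ τ^3·e^(t-τ) dτ

Final answer: ∫₀ᵗ τ^3·e^(t-τ) dτ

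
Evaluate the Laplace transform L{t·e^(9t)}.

L{t^n·e^(at)} = n!/(s-a)^(n+1), so L{t·e^(9t)} = 1/(s-9)^2

Final answer: 1/(s-9)^2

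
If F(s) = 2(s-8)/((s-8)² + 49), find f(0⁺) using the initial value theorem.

f(0⁺) = lim_{s→∞} sF(s) = lim_{s→∞} 2s(s-8)/((s-8)² + 49) = 2

Final answer: 2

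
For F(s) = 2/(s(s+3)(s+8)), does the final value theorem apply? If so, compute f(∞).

Poles of sF(s) = 2/((s+3)(s+8)) are at s = -3 and s = -8, both in the left half-plane. Theorem applies. f(∞) = lim_{s→0} sF(s) = 2/(3·8) = 1/12

Final answer: 1/12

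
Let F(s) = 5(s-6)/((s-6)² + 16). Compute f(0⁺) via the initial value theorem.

f(0⁺) = lim_{s→∞} sF(s) = lim_{s→∞} 5s(s-6)/((s-6)² + 16) = 5

Final answer: 5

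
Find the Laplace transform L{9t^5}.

L{9t^5} = 9 · L{t^5} = 9 · 120/s^6 = 1080/s^6

Final answer: 1080/s^6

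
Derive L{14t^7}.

L{t^n} = n!/s^(n+1). So L{14t^7} = 14·7!/s^8 = 70560/s^8

Final answer: 70560/s^8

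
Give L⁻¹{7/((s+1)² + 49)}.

Form: b/((s-a)² + b²) → e^(at)sin(bt). With a=-1, b=7

Final answer: e^(-t)·sin(7t)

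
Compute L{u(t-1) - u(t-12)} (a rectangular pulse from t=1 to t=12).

L{u(t-a)} = e^(-as)/s. L{u(t-1) - u(t-12)} = (e^(-s) - e^(-12s))/s

Final answer: (e^(-s) - e^(-12s))/s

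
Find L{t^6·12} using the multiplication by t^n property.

L{12} = 12/s. d^1/ds^1[1/s] = -1/s². d^2/ds^2[1/s] = 2/s^3. d^3/ds^3[1/s] = -6/s^4. d^4/ds^4[1/s] = 24/s^5. d^5/ds^5[1/s] = -120/s^6. d^6/ds^6[1/s] = 720/s^7. So L{t^6} = (-1)^{6}·720/s^7 = 720/s^7. Then L{t^6·12} = 12·720/s^7 = 8640/s^7

Final answer: 8640/s^7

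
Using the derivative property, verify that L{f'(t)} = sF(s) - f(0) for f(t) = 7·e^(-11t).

f'(t) = -77e^(-11t). Direct: L{f'(t)} = -77/(s+11). Property: s·7/(s+11) - 7 = (7s - 7(s+11))/(s+11) = -77/(s+11). ✓

Final answer: -77/(s+11)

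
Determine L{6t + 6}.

L{6t + 6} = 6·L{t} + 6·L{1} = 6/s² + 6/s

Final answer: 6/s² + 6/s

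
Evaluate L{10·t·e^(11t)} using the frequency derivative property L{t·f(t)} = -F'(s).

L{e^(11t)} = 1/(s-11). By frequency derivative: L{t·e^(11t)} = -d/ds[1/(s-11)] = -(-1)/(s-11)² = 1/(s-11)². Then L{10·t·e^(11t)} = 10·1/(s-11)² = 10/(s-11)²

Final answer: 10/(s-11)²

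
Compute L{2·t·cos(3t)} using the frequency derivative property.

L{cos(3t)} = s/(s² + 9). Derivative: d/ds[s/(s² + 9)] = [(s² + 9) - s·2s]/(s² + 9)² = (9 - s²)/(s² + 9)². So L{t·cos(3t)} = -F'(s) = (s² - 9)/(s² + 9)². Then L{2·t·cos(3t)} = 2·(s² - 9)/(s² + 9)²

Final answer: 2·(s² - 9)/(s² + 9)²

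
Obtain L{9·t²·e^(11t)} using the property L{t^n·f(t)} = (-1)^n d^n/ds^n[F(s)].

L{e^(11t)} = 1/(s-11). d/ds[1/(s-11)] = -1/(s-11)². d²/ds²[1/(s-11)] = 2/(s-11)³. So L{t²·e^(11t)} = (-1)² · 2/(s-11)³ = 2/(s-11)³. Then L{9·t²·e^(11t)} = 9·2/(s-11)³ = 18/(s-11)³

Final answer: 18/(s-11)³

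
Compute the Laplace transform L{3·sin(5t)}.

L{sin(ωt)} = ω/(s² + ω²), so L{sin(5t)} = 5/(s² + 25). Then L{3·sin(5t)} = 3·5/(s² + 25) = 15/(s² + 25)

Final answer: 15/(s² + 25)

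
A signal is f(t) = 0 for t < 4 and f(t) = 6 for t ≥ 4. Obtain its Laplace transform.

f(t) = 6·u(t-4). L{u(t-4)} = e^(-4s)/s, so L{f(t)} = 6·e^(-4s)/s

Final answer: 6·e^(-4s)/s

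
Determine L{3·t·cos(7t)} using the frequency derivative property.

L{cos(7t)} = s/(s² + 49). Derivative: d/ds[s/(s² + 49)] = [(s² + 49) - s·2s]/(s² + 49)² = (49 - s²)/(s² + 49)². So L{t·cos(7t)} = -F'(s) = (s² - 49)/(s² + 49)². Then L{3·t·cos(7t)} = 3·(s² - 49)/(s² + 49)²

Final answer: 3·(s² - 49)/(s² + 49)²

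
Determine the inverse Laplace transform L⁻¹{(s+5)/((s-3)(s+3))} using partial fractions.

Using partial fractions, f(t) = (8e^(3t) - 2e^(-3t))/6

Final answer: (8e^(3t) - 2e^(-3t))/6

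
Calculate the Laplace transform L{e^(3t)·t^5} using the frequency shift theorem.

L{e^(at)·t^n} = n!/(s-a)^(n+1), so L{e^(3t)·t^5} = 120/(s-3)^6

Final answer: 120/(s-3)^6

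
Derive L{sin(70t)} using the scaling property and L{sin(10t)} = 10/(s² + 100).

Using L{f(at)} = (1/a)F(s/a) with a=7: L{sin(70t)} = (1/7) · 10/((s/7)² + 100) = (1/7) · 10·49/(s² + 4900) = 70/(s² + 4900)

Final answer: 70/(s² + 4900)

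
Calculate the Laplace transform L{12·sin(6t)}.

L{sin(ωt)} = ω/(s² + ω²), so L{sin(6t)} = 6/(s² + 36). Then L{12·sin(6t)} = 12·6/(s² + 36) = 72/(s² + 36)

Final answer: 72/(s² + 36)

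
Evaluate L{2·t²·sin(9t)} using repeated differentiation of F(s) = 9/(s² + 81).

F(s) = 9/(s² + 81). F'(s) = -18s/(s² + 81)². F''(s) = -18(81 - 3s²)/(s² + 81)³ = (54s² - 1458)/(s² + 81)³. So L{t²·sin(9t)} = (-1)² F''(s) = (54s² - 1458)/(s² + 81)³. Then L{2·t²·sin(9t)} = 2·(54s² - 1458)/(s² + 81)³ = (108s² - 2916)/(s² + 81)³

Final answer: (108s² - 2916)/(s² + 81)³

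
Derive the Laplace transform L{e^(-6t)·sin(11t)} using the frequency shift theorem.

Frequency shift: L{e^(at)f(t)} = F(s-a). L{e^(-6t)·sin(11t)} = 11/((s+6)² + 121)

Final answer: 11/((s+6)² + 121)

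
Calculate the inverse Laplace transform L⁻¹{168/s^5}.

L⁻¹{n!/s^(n+1)} = t^n with n=4. So L⁻¹{24/s^5} = t^4, and L⁻¹{168/s^5} = (168/24)·t^4 = 7·t^4

Final answer: 7·t^4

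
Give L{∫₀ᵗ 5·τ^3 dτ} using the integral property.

L{∫₀ᵗ f(τ)dτ} = F(s)/s with f(t) = 5t^3. F(s) = 30/s^4, so L{∫₀ᵗ 5·τ^3 dτ} = (30/s^4)/s = 30/s^5. (Check: ∫₀ᵗ 5·τ^3 dτ = 5t^4/4.)

Final answer: 30/s^5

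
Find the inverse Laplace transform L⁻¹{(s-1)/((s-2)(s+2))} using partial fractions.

Using partial fractions, f(t) = (e^(2t) + 3e^(-2t))/4

Final answer: (e^(2t) + 3e^(-2t))/4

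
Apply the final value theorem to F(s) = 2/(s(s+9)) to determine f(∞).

f(∞) = lim_{s→0} s·2/(s(s+9)) = lim_{s→0} 2/(s+9) = 2/9 = 2/9

Final answer: 2/9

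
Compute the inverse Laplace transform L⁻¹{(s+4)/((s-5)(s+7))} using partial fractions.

Using partial fractions, f(t) = (9e^(5t) + 3e^(-7t))/12

Final answer: (9e^(5t) + 3e^(-7t))/12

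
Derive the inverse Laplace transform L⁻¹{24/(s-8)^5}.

L⁻¹{n!/(s-a)^(n+1)} = t^n·e^(at), so L⁻¹{24/(s-8)^5} = t^4·e^(8t)

Final answer: t^4·e^(8t)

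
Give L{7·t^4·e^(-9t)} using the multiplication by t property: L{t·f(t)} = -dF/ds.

Using L{t^n·e^(at)} = n!/(s-a)^(n+1), L{t^4·e^(-9t)} = 24/(s+9)^5, so L{7·t^4·e^(-9t)} = 7·24/(s+9)^5 = 168/(s+9)^5

Final answer: 168/(s+9)^5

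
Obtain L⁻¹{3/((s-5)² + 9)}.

Form: b/((s-a)² + b²) → e^(at)sin(bt). With a=5, b=3

Final answer: e^(5t)·sin(3t)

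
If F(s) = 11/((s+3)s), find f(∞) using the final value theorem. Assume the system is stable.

f(∞) = lim_{s→0} sF(s) = lim_{s→0} 11/(s+3) = 11/3

Final answer: 11/3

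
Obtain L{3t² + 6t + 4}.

L{3t² + 6t + 4} = 3·2/s³ + 6/s² + 4/s = 6/s³ + 6/s² + 4/s

Final answer: 6/s³ + 6/s² + 4/s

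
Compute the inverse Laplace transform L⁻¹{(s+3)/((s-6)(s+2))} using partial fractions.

Using partial fractions, f(t) = (9e^(6t) - e^(-2t))/8

Final answer: (9e^(6t) - e^(-2t))/8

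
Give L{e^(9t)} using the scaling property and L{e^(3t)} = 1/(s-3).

Using L{f(at)} = (1/a)F(s/a) with a=3 and f(t) = e^(3t): L{e^(9t)} = (1/3) · 1/((s/3)-3) = (1/3) · 3/(s-9) = 1/(s-9)

Final answer: 1/(s-9)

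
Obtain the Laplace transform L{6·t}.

L{t^n} = n!/s^(n+1), so L{t} = 1/s^2. Then L{6·t} = 6·1/s^2 = 6/s^2

Final answer: 6/s^2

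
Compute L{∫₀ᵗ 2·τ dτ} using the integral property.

L{∫₀ᵗ f(τ)dτ} = F(s)/s with f(t) = 2t. F(s) = 2/s^2, so L{∫₀ᵗ 2·τ dτ} = (2/s^2)/s = 2/s^3. (Check: ∫₀ᵗ 2·τ dτ = 2t^2/2.)

Final answer: 2/s^3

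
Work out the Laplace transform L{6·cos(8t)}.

L{cos(ωt)} = s/(s² + ω²), so L{cos(8t)} = s/(s² + 64). Then L{6·cos(8t)} = 6·s/(s² + 64) = 6s/(s² + 64)

Final answer: 6s/(s² + 64)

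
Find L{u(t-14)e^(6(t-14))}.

u(t-a)f(t-a) with f(t)=e^(6t). L{e^(6t)} = 1/(s-6). By time shift: e^(-14s)/(s-6)

Final answer: e^(-14s)/(s-6)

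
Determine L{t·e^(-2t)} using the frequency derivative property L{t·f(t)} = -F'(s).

L{e^(-2t)} = 1/(s+2). By frequency derivative: L{t·e^(-2t)} = -d/ds[1/(s+2)] = -(-1)/(s+2)² = 1/(s+2)²

Final answer: 1/(s+2)²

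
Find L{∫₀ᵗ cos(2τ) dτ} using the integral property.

L{∫₀ᵗ f(τ)dτ} = F(s)/s with F(s) = s/(s² + 4), so the result is (s/(s² + 4))/s = 1/(s² + 4)

Final answer: 1/(s² + 4)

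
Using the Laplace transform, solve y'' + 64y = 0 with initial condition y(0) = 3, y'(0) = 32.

L{y''} + 64L{y} = 0. s²Y - 3s - 32 + 64Y = 0. Y(s² + 64) = 3s + 32. Y = (3s + 32)/(s² + 64). Inverting: y(t) = 3cos(8t) + 4sin(8t)

Final answer: y(t) = 3cos(8t) + 4sin(8t)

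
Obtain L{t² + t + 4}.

L{t² + t + 4} = 2/s³ + 1/s² + 4/s = 2/s³ + 1/s² + 4/s

Final answer: 2/s³ + 1/s² + 4/s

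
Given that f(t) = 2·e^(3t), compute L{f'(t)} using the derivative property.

f(0) = 2, F(s) = 2/(s-3). L{f'(t)} = s·F(s) - f(0) = 2s/(s-3) - 2 = (2s - 2(s-3))/(s-3) = 6/(s-3)

Final answer: 6/(s-3)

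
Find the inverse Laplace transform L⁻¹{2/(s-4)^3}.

L⁻¹{n!/(s-a)^(n+1)} = t^n·e^(at), so L⁻¹{2/(s-4)^3} = t^2·e^(4t)

Final answer: t^2·e^(4t)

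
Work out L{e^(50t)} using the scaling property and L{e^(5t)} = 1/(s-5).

Using L{f(at)} = (1/a)F(s/a) with a=10 and f(t) = e^(5t): L{e^(50t)} = (1/10) · 1/((s/10)-5) = (1/10) · 10/(s-50) = 1/(s-50)

Final answer: 1/(s-50)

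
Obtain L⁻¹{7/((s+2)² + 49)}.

Form: b/((s-a)² + b²) → e^(at)sin(bt). With a=-2, b=7

Final answer: e^(-2t)·sin(7t)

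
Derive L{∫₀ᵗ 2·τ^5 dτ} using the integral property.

L{∫₀ᵗ f(τ)dτ} = F(s)/s with f(t) = 2t^5. F(s) = 240/s^6, so L{∫₀ᵗ 2·τ^5 dτ} = (240/s^6)/s = 240/s^7. (Check: ∫₀ᵗ 2·τ^5 dτ = 2t^6/6.)

Final answer: 240/s^7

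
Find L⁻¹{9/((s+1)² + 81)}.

Form: b/((s-a)² + b²) → e^(at)sin(bt). With a=-1, b=9

Final answer: e^(-t)·sin(9t)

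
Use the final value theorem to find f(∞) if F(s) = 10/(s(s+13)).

f(∞) = lim_{s→0} s·10/(s(s+13)) = lim_{s→0} 10/(s+13) = 10/13 = 10/13

Final answer: 10/13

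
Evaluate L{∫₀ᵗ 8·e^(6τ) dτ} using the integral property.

L{∫₀ᵗ f(τ)dτ} = F(s)/s with F(s) = 8/(s-6), so L{∫₀ᵗ 8·e^(6τ) dτ} = 8/(s(s-6))

Final answer: 8/(s(s-6))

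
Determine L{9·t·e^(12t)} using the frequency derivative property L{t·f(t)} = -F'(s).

L{e^(12t)} = 1/(s-12). By frequency derivative: L{t·e^(12t)} = -d/ds[1/(s-12)] = -(-1)/(s-12)² = 1/(s-12)². Then L{9·t·e^(12t)} = 9·1/(s-12)² = 9/(s-12)²

Final answer: 9/(s-12)²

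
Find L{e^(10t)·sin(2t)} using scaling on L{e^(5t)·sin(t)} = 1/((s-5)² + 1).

Scaling with a=2: L{e^(10t)·sin(2t)} = (1/2) · 1/((s/2-5)² + 1). Simplifying: 2/((s-10)² + 4)

Final answer: 2/((s-10)² + 4)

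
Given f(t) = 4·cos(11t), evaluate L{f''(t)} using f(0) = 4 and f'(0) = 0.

F(s) = 4s/(s² + 121). L{f''(t)} = s²F(s) - sf(0) - f'(0) = 4s³/(s² + 121) - 4s = (4s³ - 4s(s² + 121))/(s² + 121) = -484s/(s² + 121)

Final answer: -484s/(s² + 121)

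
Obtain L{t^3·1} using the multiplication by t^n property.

L{1} = 1/s. d^1/ds^1[1/s] = -1/s². d^2/ds^2[1/s] = 2/s^3. d^3/ds^3[1/s] = -6/s^4. So L{t^3} = (-1)^{3}·-6/s^4 = 6/s^4

Final answer: 6/s^4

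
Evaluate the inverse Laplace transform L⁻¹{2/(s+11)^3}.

L⁻¹{n!/(s-a)^(n+1)} = t^n·e^(at), so L⁻¹{2/(s+11)^3} = t^2·e^(-11t)

Final answer: t^2·e^(-11t)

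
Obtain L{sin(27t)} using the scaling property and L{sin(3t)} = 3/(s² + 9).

Using L{f(at)} = (1/a)F(s/a) with a=9: L{sin(27t)} = (1/9) · 3/((s/9)² + 9) = (1/9) · 3·81/(s² + 729) = 27/(s² + 729)

Final answer: 27/(s² + 729)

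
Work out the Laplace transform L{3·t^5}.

L{t^n} = n!/s^(n+1), so L{t^5} = 120/s^6. Then L{3·t^5} = 3·120/s^6 = 360/s^6

Final answer: 360/s^6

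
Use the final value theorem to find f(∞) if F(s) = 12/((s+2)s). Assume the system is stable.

f(∞) = lim_{s→0} sF(s) = lim_{s→0} 12/(s+2) = 6

Final answer: 6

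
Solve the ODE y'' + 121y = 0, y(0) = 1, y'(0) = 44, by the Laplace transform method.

L{y''} + 121L{y} = 0. s²Y - s - 44 + 121Y = 0. Y(s² + 121) = s + 44. Y = (s + 44)/(s² + 121). Inverting: y(t) = cos(11t) + 4sin(11t)

Final answer: y(t) = cos(11t) + 4sin(11t)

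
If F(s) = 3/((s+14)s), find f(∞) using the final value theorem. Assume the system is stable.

f(∞) = lim_{s→0} sF(s) = lim_{s→0} 3/(s+14) = 3/14

Final answer: 3/14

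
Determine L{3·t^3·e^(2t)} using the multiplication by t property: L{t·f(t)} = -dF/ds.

Using L{t^n·e^(at)} = n!/(s-a)^(n+1), L{t^3·e^(2t)} = 6/(s-2)^4, so L{3·t^3·e^(2t)} = 3·6/(s-2)^4 = 18/(s-2)^4

Final answer: 18/(s-2)^4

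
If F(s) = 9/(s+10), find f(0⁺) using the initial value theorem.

f(0⁺) = lim_{s→∞} s·9/(s+10) = lim_{s→∞} 9s/(s+10) = 9

Final answer: 9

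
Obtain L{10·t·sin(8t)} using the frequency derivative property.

L{sin(8t)} = 8/(s² + 64). By L{t·f(t)} = -F'(s): -d/ds[8/(s² + 64)] = -(8)·(-2s)/(s² + 64)² = 16s/(s² + 64)². Then L{10·t·sin(8t)} = 10·16s/(s² + 64)² = 160s/(s² + 64)²

Final answer: 160s/(s² + 64)²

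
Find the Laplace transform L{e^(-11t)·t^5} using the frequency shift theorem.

L{e^(at)·t^n} = n!/(s-a)^(n+1), so L{e^(-11t)·t^5} = 120/(s+11)^6

Final answer: 120/(s+11)^6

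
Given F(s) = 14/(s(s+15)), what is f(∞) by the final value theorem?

f(∞) = lim_{s→0} s·14/(s(s+15)) = lim_{s→0} 14/(s+15) = 14/15 = 14/15

Final answer: 14/15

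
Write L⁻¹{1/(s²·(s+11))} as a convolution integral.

1/(s²·(s+11)) = (1/s^2)·(1/(s+11)) = L{t}·L{e^(-11t)}. So f(t) = t*e^(-11t) = ∫₀ᵗ τ·e^(-11(t-τ)) dτ

Final answer: ∫₀ᵗ τ·e^(-11(t-τ)) dτ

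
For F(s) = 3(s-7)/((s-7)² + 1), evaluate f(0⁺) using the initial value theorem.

f(0⁺) = lim_{s→∞} sF(s) = lim_{s→∞} 3s(s-7)/((s-7)² + 1) = 3

Final answer: 3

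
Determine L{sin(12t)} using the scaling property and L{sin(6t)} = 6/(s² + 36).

Using L{f(at)} = (1/a)F(s/a) with a=2: L{sin(12t)} = (1/2) · 6/((s/2)² + 36) = (1/2) · 6·4/(s² + 144) = 12/(s² + 144)

Final answer: 12/(s² + 144)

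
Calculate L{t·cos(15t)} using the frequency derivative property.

L{cos(15t)} = s/(s² + 225). Derivative: d/ds[s/(s² + 225)] = [(s² + 225) - s·2s]/(s² + 225)² = (225 - s²)/(s² + 225)². So L{t·cos(15t)} = -F'(s) = (s² - 225)/(s² + 225)²

Final answer: (s² - 225)/(s² + 225)²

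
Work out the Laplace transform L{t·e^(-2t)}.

L{t^n·e^(at)} = n!/(s-a)^(n+1), so L{t·e^(-2t)} = 1/(s+2)^2

Final answer: 1/(s+2)^2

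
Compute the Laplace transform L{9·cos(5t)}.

L{cos(ωt)} = s/(s² + ω²), so L{cos(5t)} = s/(s² + 25). Then L{9·cos(5t)} = 9·s/(s² + 25) = 9s/(s² + 25)

Final answer: 9s/(s² + 25)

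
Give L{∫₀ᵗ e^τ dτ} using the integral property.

L{∫₀ᵗ f(τ)dτ} = F(s)/s with F(s) = 1/(s-1), so L{∫₀ᵗ e^τ dτ} = 1/(s(s-1))

Final answer: 1/(s(s-1))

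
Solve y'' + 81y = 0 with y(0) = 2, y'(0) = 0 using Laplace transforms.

L{y''} + 81L{y} = 0. s²Y - 2s - 0 + 81Y = 0. Y(s² + 81) = 2s. Y = (2s)/(s² + 81). Inverting: y(t) = 2cos(9t)

Final answer: y(t) = 2cos(9t)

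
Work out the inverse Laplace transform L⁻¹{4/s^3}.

L⁻¹{n!/s^(n+1)} = t^n with n=2. So L⁻¹{2/s^3} = t^2, and L⁻¹{4/s^3} = (4/2)·t^2 = 2·t^2

Final answer: 2·t^2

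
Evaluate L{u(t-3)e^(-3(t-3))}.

u(t-a)f(t-a) with f(t)=e^(-3t). L{e^(-3t)} = 1/(s+3). By time shift: e^(-3s)/(s+3)

Final answer: e^(-3s)/(s+3)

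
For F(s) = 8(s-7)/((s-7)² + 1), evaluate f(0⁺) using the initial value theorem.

f(0⁺) = lim_{s→∞} sF(s) = lim_{s→∞} 8s(s-7)/((s-7)² + 1) = 8

Final answer: 8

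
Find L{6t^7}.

L{t^n} = n!/s^(n+1). So L{6t^7} = 6·7!/s^8 = 30240/s^8

Final answer: 30240/s^8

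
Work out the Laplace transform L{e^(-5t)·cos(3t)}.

L{e^(at)·cos(ωt)} = (s-a)/((s-a)² + ω²), so L{e^(-5t)·cos(3t)} = (s+5)/((s+5)² + 9)

Final answer: (s+5)/((s+5)² + 9)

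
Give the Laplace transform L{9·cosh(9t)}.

L{cosh(ωt)} = s/(s² - ω²), so L{cosh(9t)} = s/(s² - 81). Then L{9·cosh(9t)} = 9·s/(s² - 81) = 9s/(s² - 81)

Final answer: 9s/(s² - 81)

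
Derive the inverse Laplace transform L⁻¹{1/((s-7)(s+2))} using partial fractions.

Decompose: A/(s-7) + B/(s+2). A = 1/9, B = -1/9. f(t) = (e^(7t) - e^(-2t))/9

Final answer: (e^(7t) - e^(-2t))/9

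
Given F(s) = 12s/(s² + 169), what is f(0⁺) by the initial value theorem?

f(0⁺) = lim_{s→∞} s·12s/(s² + 169) = lim_{s→∞} 12s²/(s² + 169) = 12

Final answer: 12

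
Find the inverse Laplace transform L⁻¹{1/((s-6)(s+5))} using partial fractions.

Decompose: A/(s-6) + B/(s+5). A = 1/11, B = -1/11. f(t) = (e^(6t) - e^(-5t))/11

Final answer: (e^(6t) - e^(-5t))/11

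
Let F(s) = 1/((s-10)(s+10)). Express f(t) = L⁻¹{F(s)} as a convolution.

1/((s-10)(s+10)) = (1/(s-10))·(1/(s+10)) = L{e^(10t)}·L{e^(-10t)}. So f(t) = e^(10t)*e^(-10t) = ∫₀ᵗ e^(10τ)·e^(-10(t-τ)) dτ

Final answer: ∫₀ᵗ e^(10τ)·e^(-10(t-τ)) dτ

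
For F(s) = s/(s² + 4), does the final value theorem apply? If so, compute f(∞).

The final value theorem requires all poles of sF(s) in the left half-plane. sF(s) = s²/(s² + 4) has poles at s = ±2i (imaginary axis). Theorem does NOT apply (oscillatory system).

Final answer: Not applicable (oscillatory)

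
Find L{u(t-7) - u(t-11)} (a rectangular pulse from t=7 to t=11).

L{u(t-a)} = e^(-as)/s. L{u(t-7) - u(t-11)} = (e^(-7s) - e^(-11s))/s

Final answer: (e^(-7s) - e^(-11s))/s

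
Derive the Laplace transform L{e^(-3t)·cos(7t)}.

L{e^(at)·cos(ωt)} = (s-a)/((s-a)² + ω²), so L{e^(-3t)·cos(7t)} = (s+3)/((s+3)² + 49)

Final answer: (s+3)/((s+3)² + 49)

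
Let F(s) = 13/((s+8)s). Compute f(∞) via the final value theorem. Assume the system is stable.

f(∞) = lim_{s→0} sF(s) = lim_{s→0} 13/(s+8) = 13/8

Final answer: 13/8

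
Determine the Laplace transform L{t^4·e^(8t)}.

L{t^n·e^(at)} = n!/(s-a)^(n+1), so L{t^4·e^(8t)} = 24/(s-8)^5

Final answer: 24/(s-8)^5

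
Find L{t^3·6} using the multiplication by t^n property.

L{6} = 6/s. d^1/ds^1[1/s] = -1/s². d^2/ds^2[1/s] = 2/s^3. d^3/ds^3[1/s] = -6/s^4. So L{t^3} = (-1)^{3}·-6/s^4 = 6/s^4. Then L{t^3·6} = 6·6/s^4 = 36/s^4

Final answer: 36/s^4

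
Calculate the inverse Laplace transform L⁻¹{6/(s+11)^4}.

L⁻¹{n!/(s-a)^(n+1)} = t^n·e^(at), so L⁻¹{6/(s+11)^4} = t^3·e^(-11t)

Final answer: t^3·e^(-11t)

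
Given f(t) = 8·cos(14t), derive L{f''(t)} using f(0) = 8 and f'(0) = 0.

F(s) = 8s/(s² + 196). L{f''(t)} = s²F(s) - sf(0) - f'(0) = 8s³/(s² + 196) - 8s = (8s³ - 8s(s² + 196))/(s² + 196) = -1568s/(s² + 196)

Final answer: -1568s/(s² + 196)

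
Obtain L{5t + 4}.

L{5t + 4} = 5·L{t} + 4·L{1} = 5/s² + 4/s

Final answer: 5/s² + 4/s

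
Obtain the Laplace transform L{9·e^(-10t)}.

L{e^(at)} = 1/(s-a), so L{e^(-10t)} = 1/(s+10). Then L{9·e^(-10t)} = 9/(s+10)

Final answer: 9/(s+10)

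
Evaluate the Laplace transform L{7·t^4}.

L{t^n} = n!/s^(n+1), so L{t^4} = 24/s^5. Then L{7·t^4} = 7·24/s^5 = 168/s^5

Final answer: 168/s^5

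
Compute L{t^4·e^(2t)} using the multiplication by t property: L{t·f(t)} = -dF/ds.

Using L{t^n·e^(at)} = n!/(s-a)^(n+1), L{t^4·e^(2t)} = 24/(s-2)^5

Final answer: 24/(s-2)^5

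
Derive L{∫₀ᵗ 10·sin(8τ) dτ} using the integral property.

L{∫₀ᵗ f(τ)dτ} = F(s)/s with F(s) = 80/(s² + 64), so the result is (80/(s² + 64))/s = 80/(s(s² + 64))

Final answer: 80/(s(s² + 64))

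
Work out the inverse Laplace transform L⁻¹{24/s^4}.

L⁻¹{n!/s^(n+1)} = t^n with n=3. So L⁻¹{6/s^4} = t^3, and L⁻¹{24/s^4} = (24/6)·t^3 = 4·t^3

Final answer: 4·t^3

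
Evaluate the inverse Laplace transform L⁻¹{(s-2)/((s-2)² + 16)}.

Using frequency shift, L⁻¹{(s-2)/((s-2)² + 16)} = e^(2t)·cos(4t)

Final answer: e^(2t)·cos(4t)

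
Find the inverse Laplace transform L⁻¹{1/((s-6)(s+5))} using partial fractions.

Decompose: A/(s-6) + B/(s+5). A = 1/11, B = -1/11. f(t) = (e^(6t) - e^(-5t))/11

Final answer: (e^(6t) - e^(-5t))/11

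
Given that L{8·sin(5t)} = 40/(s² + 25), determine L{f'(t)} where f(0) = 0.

L{f'(t)} = s·F(s) - f(0) = s·40/(s² + 25) - 0 = 40s/(s² + 25)

Final answer: 40s/(s² + 25)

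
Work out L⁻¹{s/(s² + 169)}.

This is the form c·s/(s² + a²) with a = 13. L⁻¹ = cos(13t)

Final answer: cos(13t)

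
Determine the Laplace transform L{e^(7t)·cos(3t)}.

L{e^(at)·cos(ωt)} = (s-a)/((s-a)² + ω²), so L{e^(7t)·cos(3t)} = (s-7)/((s-7)² + 9)

Final answer: (s-7)/((s-7)² + 9)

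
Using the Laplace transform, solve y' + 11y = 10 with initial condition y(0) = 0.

sY + 11Y = 10/s. Y = 10/(s(s+11)). Partial fractions: Y = 10/11/s - 10/11/(s+11)

Final answer: y(t) = 10/11(1 - e^(-11t))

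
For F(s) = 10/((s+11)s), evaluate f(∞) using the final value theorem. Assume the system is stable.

f(∞) = lim_{s→0} sF(s) = lim_{s→0} 10/(s+11) = 10/11

Final answer: 10/11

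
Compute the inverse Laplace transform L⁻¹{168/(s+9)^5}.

L⁻¹{n!/(s-a)^(n+1)} = t^n·e^(at) with n=4, a=-9. So L⁻¹{24/(s+9)^5} = t^4·e^(-9t), and L⁻¹{168/(s+9)^5} = (168/24)·t^4·e^(-9t) = 7·t^4·e^(-9t)

Final answer: 7·t^4·e^(-9t)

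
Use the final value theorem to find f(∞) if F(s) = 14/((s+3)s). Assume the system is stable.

f(∞) = lim_{s→0} sF(s) = lim_{s→0} 14/(s+3) = 14/3

Final answer: 14/3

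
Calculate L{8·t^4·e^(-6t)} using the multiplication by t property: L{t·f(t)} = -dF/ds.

Using L{t^n·e^(at)} = n!/(s-a)^(n+1), L{t^4·e^(-6t)} = 24/(s+6)^5, so L{8·t^4·e^(-6t)} = 8·24/(s+6)^5 = 192/(s+6)^5

Final answer: 192/(s+6)^5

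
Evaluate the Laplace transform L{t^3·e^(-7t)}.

L{t^n·e^(at)} = n!/(s-a)^(n+1), so L{t^3·e^(-7t)} = 6/(s+7)^4

Final answer: 6/(s+7)^4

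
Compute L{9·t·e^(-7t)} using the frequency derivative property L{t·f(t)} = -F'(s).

L{e^(-7t)} = 1/(s+7). By frequency derivative: L{t·e^(-7t)} = -d/ds[1/(s+7)] = -(-1)/(s+7)² = 1/(s+7)². Then L{9·t·e^(-7t)} = 9·1/(s+7)² = 9/(s+7)²

Final answer: 9/(s+7)²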